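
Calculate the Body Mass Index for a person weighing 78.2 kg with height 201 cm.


BMI = weight / height^2
height = 201 cm = 2.01 m
BMI = 78.2 / 2.01^2
BMI = 19.36 kg/m^2


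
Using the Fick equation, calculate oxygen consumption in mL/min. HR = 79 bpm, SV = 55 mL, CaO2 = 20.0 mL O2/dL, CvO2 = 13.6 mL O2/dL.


CO = HR*SV = 79*55/1000 = 4.345 L/min
a-v O2 diff = 20.0 - 13.6 = 6.4 mL/dL
VO2 = CO * (CaO2-CvO2) * 10 dL/L
VO2 = 4.345 * 6.4 * 10
VO2 = 278.1 mL/min


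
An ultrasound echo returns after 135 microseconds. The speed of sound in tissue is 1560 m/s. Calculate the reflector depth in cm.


depth = c * t / 2
t = 135 us = 1.3500e-04 s
depth = 1560 * 1.3500e-04 / 2
depth = 0.1053 m = 10.53 cm


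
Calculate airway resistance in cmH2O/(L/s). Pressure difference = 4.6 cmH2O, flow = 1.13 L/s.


R = dP / flow
R = 4.6 / 1.13
R = 4.071 cmH2O/(L/s)


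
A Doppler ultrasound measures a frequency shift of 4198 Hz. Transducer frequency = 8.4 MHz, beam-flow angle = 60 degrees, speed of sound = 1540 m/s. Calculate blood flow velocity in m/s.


v = fd * c / (2 * f0 * cos(theta))
v = 4198 * 1540 / (2 * 8.4000e+06 * cos(60))
v = 0.7696 m/s


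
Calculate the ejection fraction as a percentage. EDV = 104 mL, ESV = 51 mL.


SV = EDV - ESV = 104 - 51 = 53 mL
EF = SV/EDV * 100 = 53/104 * 100
EF = 50.96%


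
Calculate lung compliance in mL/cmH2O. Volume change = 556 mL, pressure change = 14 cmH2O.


C = dV / dP
C = 556 / 14
C = 39.71 mL/cmH2O


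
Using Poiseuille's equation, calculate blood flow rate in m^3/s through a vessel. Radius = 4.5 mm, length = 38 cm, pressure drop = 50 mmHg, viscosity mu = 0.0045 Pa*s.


Q = pi*r^4*dP / (8*mu*L)
r = 0.0045 m, L = 0.38 m
dP = 50 mmHg = 6666.1 Pa
Q = 6.2775e-04 m^3/s


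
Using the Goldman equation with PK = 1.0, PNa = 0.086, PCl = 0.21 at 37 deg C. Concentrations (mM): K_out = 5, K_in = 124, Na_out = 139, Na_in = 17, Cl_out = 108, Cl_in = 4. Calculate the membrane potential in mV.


Vm = (RT/F)*ln((PK*Ko + PNa*Nao + PCl*Cli)/(PK*Ki + PNa*Nai + PCl*Clo))
Numer = 17.794, Denom = 148.142
Vm = -56.64 mV


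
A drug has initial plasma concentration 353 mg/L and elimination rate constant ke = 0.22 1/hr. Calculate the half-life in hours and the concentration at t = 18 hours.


t_half = ln(2) / ke = 0.693147 / 0.22 = 3.151 hr
C(t) = C0 * exp(-ke*t) = 353 * exp(-0.22*18)
C(18) = 6.729 mg/L


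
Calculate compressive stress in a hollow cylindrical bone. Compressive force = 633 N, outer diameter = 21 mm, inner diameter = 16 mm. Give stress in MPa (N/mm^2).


A = pi*(r_o^2 - r_i^2)
r_o = 10.5 mm, r_i = 8 mm
A = 145.299 mm^2
sigma = F/A = 633 / 145.299
sigma = 4.357 MPa


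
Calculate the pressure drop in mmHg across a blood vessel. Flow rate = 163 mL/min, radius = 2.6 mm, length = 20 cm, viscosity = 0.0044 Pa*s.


dP = 8*mu*L*Q / (pi*r^4)
Q = 163 mL/min = 2.71667e-06 m^3/s
dP = 133.219 Pa = 133.219 / 133.322 mmHg = 0.9992 mmHg


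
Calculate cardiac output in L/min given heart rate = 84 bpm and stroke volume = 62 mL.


CO = HR * SV
CO = 84 * 62 / 1000
CO = 5.208 L/min


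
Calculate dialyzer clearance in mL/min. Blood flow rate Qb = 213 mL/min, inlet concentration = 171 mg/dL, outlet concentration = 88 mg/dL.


K = Qb * (Cb_in - Cb_out) / Cb_in
K = 213 * (171 - 88) / 171
K = 103.4 mL/min


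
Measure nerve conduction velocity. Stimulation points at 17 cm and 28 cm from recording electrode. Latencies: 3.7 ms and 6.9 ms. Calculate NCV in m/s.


Distance = (28 - 17) / 100 = 0.11 m
dt = (6.9 - 3.7) / 1000 = 0.0032 s
NCV = dist / dt = 34.38 m/s


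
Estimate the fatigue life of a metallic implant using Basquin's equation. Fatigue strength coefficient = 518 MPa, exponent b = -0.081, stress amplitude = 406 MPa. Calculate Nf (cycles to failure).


sigma_a = sigma_f' * (2Nf)^b
2Nf = (sigma_a/sigma_f')^(1/b)
2Nf = (406/518)^(1/-0.081)
2Nf = 20.240388
Nf = 10.12


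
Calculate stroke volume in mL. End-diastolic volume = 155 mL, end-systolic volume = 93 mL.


SV = EDV - ESV
SV = 155 - 93
SV = 62 mL


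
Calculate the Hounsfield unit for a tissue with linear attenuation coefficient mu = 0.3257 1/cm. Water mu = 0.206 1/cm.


HU = ((mu_tissue - mu_water) / mu_water) * 1000
HU = ((0.3257 - 0.206) / 0.206) * 1000
HU = 581.1


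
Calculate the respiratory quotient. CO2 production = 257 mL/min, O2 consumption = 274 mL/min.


RQ = VCO2 / VO2
RQ = 257 / 274
RQ = 0.938


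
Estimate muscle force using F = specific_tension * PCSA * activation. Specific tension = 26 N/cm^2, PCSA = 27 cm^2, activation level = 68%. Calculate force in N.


F = sigma * PCSA * activation
F = 26 * 27 * 0.68
F = 477.4 N


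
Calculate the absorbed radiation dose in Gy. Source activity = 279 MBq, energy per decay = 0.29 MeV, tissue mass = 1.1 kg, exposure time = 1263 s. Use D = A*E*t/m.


A = 279 MBq = 2.7900e+08 Bq
E = 0.29 MeV = 4.6458e-14 J
D = A*E*t/m = 2.7900e+08*4.6458e-14*1263/1.1
D = 0.01488 Gy


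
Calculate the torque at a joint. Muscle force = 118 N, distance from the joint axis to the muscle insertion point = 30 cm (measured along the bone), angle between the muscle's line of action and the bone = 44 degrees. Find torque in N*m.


Torque = F * d * sin(theta)   (moment arm = d*sin(theta))
d = 30 cm = 0.3 m
Torque = 118 * 0.3 * sin(44)
Torque = 24.59 N*m


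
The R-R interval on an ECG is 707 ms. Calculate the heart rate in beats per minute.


HR = 60 / RR_interval(s)
RR = 707 ms = 0.707 s
HR = 60 / 0.707 = 84.87 bpm


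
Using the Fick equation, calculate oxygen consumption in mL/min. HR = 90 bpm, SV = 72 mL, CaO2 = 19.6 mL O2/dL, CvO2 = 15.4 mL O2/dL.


CO = HR*SV = 90*72/1000 = 6.48 L/min
a-v O2 diff = 19.6 - 15.4 = 4.2 mL/dL
VO2 = CO * (CaO2-CvO2) * 10 dL/L
VO2 = 6.48 * 4.2 * 10
VO2 = 272.2 mL/min


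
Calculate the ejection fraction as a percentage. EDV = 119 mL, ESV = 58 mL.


SV = EDV - ESV = 119 - 58 = 61 mL
EF = SV/EDV * 100 = 61/119 * 100
EF = 51.26%


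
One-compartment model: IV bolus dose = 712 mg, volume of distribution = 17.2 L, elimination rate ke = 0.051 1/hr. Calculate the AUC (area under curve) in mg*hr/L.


C0 = Dose/Vd = 712/17.2 = 41.3953 mg/L
AUC = C0/ke = 41.3953/0.051
AUC = 811.7 mg*hr/L


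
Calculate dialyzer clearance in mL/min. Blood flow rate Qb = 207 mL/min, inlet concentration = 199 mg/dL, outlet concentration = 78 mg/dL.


K = Qb * (Cb_in - Cb_out) / Cb_in
K = 207 * (199 - 78) / 199
K = 125.9 mL/min


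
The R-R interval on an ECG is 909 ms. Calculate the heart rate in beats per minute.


HR = 60 / RR_interval(s)
RR = 909 ms = 0.909 s
HR = 60 / 0.909 = 66.01 bpm


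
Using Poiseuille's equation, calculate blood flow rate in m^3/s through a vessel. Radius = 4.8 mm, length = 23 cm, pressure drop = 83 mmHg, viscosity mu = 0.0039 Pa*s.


Q = pi*r^4*dP / (8*mu*L)
r = 0.0048 m, L = 0.23 m
dP = 83 mmHg = 11065.726 Pa
Q = 0.002572 m^3/s


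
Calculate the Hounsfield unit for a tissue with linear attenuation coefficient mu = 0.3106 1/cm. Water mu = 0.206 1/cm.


HU = ((mu_tissue - mu_water) / mu_water) * 1000
HU = ((0.3106 - 0.206) / 0.206) * 1000
HU = 507.8


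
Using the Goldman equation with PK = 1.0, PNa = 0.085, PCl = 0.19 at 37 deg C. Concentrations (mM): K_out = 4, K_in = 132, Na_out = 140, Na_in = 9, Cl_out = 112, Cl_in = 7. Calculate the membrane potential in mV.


Vm = (RT/F)*ln((PK*Ko + PNa*Nao + PCl*Cli)/(PK*Ki + PNa*Nai + PCl*Clo))
Numer = 17.23, Denom = 154.045
Vm = -58.54 mV


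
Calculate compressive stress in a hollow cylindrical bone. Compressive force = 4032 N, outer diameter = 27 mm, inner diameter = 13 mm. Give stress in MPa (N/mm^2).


A = pi*(r_o^2 - r_i^2)
r_o = 13.5 mm, r_i = 6.5 mm
A = 439.823 mm^2
sigma = F/A = 4032 / 439.823
sigma = 9.167 MPa


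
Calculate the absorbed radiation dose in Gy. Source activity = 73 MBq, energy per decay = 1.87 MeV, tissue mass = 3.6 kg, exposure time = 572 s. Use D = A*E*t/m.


A = 73 MBq = 7.3000e+07 Bq
E = 1.87 MeV = 2.99574e-13 J
D = A*E*t/m = 7.3000e+07*2.99574e-13*572/3.6
D = 0.003475 Gy


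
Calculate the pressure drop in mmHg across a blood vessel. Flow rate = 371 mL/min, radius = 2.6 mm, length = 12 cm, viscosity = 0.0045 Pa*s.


dP = 8*mu*L*Q / (pi*r^4)
Q = 371 mL/min = 6.18333e-06 m^3/s
dP = 186.064 Pa = 186.064 / 133.322 mmHg = 1.396 mmHg


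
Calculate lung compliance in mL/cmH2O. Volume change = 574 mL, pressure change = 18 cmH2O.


C = dV / dP
C = 574 / 18
C = 31.89 mL/cmH2O


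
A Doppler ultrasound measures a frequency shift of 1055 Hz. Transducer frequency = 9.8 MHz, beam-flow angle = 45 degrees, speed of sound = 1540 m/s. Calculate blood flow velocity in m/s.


v = fd * c / (2 * f0 * cos(theta))
v = 1055 * 1540 / (2 * 9.8000e+06 * cos(45))
v = 0.1172 m/s


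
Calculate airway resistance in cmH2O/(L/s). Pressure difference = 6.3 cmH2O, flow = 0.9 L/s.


R = dP / flow
R = 6.3 / 0.9
R = 7 cmH2O/(L/s)


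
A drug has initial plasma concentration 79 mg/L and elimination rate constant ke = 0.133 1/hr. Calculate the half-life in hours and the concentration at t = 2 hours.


t_half = ln(2) / ke = 0.693147 / 0.133 = 5.212 hr
C(t) = C0 * exp(-ke*t) = 79 * exp(-0.133*2)
C(2) = 60.55 mg/L


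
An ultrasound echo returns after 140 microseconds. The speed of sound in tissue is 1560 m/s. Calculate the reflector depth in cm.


depth = c * t / 2
t = 140 us = 1.4000e-04 s
depth = 1560 * 1.4000e-04 / 2
depth = 0.1092 m = 10.92 cm


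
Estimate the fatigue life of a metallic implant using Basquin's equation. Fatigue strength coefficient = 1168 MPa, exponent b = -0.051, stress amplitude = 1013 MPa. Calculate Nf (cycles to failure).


sigma_a = sigma_f' * (2Nf)^b
2Nf = (sigma_a/sigma_f')^(1/b)
2Nf = (1013/1168)^(1/-0.051)
2Nf = 16.308708
Nf = 8.154


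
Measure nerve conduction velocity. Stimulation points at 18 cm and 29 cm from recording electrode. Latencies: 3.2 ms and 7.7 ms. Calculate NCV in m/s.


Distance = (29 - 18) / 100 = 0.11 m
dt = (7.7 - 3.2) / 1000 = 0.0045 s
NCV = dist / dt = 24.44 m/s


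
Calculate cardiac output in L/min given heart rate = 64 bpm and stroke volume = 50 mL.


CO = HR * SV
CO = 64 * 50 / 1000
CO = 3.2 L/min


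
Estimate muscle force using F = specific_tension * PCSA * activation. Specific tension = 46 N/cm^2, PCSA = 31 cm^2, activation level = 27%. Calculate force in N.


F = sigma * PCSA * activation
F = 46 * 31 * 0.27
F = 385 N


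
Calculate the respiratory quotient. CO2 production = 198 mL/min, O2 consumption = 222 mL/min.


RQ = VCO2 / VO2
RQ = 198 / 222
RQ = 0.8919


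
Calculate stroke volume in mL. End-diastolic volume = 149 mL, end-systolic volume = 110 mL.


SV = EDV - ESV
SV = 149 - 110
SV = 39 mL


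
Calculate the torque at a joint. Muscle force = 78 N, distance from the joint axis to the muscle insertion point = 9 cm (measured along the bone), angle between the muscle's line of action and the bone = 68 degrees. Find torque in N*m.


Torque = F * d * sin(theta)   (moment arm = d*sin(theta))
d = 9 cm = 0.09 m
Torque = 78 * 0.09 * sin(68)
Torque = 6.509 N*m


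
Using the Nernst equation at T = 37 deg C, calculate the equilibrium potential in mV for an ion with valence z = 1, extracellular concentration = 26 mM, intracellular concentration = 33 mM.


E = (RT/(zF)) * ln(C_out/C_in)
T = 37 + 273.15 = 310.15 K
E = (8.314 * 310.15 / (1 * 96485)) * ln(26/33)
E = -6.372 mV


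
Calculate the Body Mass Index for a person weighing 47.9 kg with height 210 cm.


BMI = weight / height^2
height = 210 cm = 2.1 m
BMI = 47.9 / 2.1^2
BMI = 10.86 kg/m^2


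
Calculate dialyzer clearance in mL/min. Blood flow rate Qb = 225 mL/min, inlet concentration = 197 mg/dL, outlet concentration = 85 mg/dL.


K = Qb * (Cb_in - Cb_out) / Cb_in
K = 225 * (197 - 85) / 197
K = 127.9 mL/min


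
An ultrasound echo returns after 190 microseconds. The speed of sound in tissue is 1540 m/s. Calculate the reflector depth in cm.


depth = c * t / 2
t = 190 us = 1.9000e-04 s
depth = 1540 * 1.9000e-04 / 2
depth = 0.1463 m = 14.63 cm


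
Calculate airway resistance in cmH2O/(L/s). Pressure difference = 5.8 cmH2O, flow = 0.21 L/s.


R = dP / flow
R = 5.8 / 0.21
R = 27.62 cmH2O/(L/s)


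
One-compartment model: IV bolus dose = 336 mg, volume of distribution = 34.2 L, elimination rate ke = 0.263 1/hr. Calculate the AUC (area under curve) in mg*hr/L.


C0 = Dose/Vd = 336/34.2 = 9.82456 mg/L
AUC = C0/ke = 9.82456/0.263
AUC = 37.36 mg*hr/L


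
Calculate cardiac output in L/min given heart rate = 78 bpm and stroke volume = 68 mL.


CO = HR * SV
CO = 78 * 68 / 1000
CO = 5.304 L/min


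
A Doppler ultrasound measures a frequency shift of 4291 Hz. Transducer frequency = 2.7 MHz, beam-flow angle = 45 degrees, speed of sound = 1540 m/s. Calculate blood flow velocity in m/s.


v = fd * c / (2 * f0 * cos(theta))
v = 4291 * 1540 / (2 * 2.7000e+06 * cos(45))
v = 1.731 m/s


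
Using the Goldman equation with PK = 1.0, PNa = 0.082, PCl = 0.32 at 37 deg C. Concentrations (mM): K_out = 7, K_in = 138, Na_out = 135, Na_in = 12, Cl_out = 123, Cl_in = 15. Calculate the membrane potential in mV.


Vm = (RT/F)*ln((PK*Ko + PNa*Nao + PCl*Cli)/(PK*Ki + PNa*Nai + PCl*Clo))
Numer = 22.87, Denom = 178.344
Vm = -54.89 mV


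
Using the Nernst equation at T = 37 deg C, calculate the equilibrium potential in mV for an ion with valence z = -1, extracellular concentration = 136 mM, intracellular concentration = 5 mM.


E = (RT/(zF)) * ln(C_out/C_in)
T = 37 + 273.15 = 310.15 K
E = (8.314 * 310.15 / (-1 * 96485)) * ln(136/5)
E = -88.28 mV


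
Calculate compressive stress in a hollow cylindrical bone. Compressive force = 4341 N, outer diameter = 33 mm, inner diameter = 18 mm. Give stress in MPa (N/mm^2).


A = pi*(r_o^2 - r_i^2)
r_o = 16.5 mm, r_i = 9 mm
A = 600.83 mm^2
sigma = F/A = 4341 / 600.83
sigma = 7.225 MPa


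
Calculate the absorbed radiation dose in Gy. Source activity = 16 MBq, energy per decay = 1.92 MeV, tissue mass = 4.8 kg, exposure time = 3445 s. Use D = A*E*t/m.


A = 16 MBq = 1.6000e+07 Bq
E = 1.92 MeV = 3.07584e-13 J
D = A*E*t/m = 1.6000e+07*3.07584e-13*3445/4.8
D = 0.003532 Gy


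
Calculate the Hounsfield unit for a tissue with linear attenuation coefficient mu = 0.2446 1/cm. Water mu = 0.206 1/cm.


HU = ((mu_tissue - mu_water) / mu_water) * 1000
HU = ((0.2446 - 0.206) / 0.206) * 1000
HU = 187.4


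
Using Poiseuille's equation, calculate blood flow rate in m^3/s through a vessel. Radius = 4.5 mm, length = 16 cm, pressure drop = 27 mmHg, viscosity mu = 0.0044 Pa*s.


Q = pi*r^4*dP / (8*mu*L)
r = 0.0045 m, L = 0.16 m
dP = 27 mmHg = 3599.694 Pa
Q = 8.2338e-04 m^3/s


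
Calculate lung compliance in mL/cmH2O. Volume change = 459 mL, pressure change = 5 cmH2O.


C = dV / dP
C = 459 / 5
C = 91.8 mL/cmH2O


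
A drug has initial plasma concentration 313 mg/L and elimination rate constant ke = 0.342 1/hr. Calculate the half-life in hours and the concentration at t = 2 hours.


t_half = ln(2) / ke = 0.693147 / 0.342 = 2.027 hr
C(t) = C0 * exp(-ke*t) = 313 * exp(-0.342*2)
C(2) = 157.9 mg/L


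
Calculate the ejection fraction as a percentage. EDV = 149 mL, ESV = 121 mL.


SV = EDV - ESV = 149 - 121 = 28 mL
EF = SV/EDV * 100 = 28/149 * 100
EF = 18.79%


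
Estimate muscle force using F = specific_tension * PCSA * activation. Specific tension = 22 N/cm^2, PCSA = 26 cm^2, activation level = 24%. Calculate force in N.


F = sigma * PCSA * activation
F = 22 * 26 * 0.24
F = 137.3 N


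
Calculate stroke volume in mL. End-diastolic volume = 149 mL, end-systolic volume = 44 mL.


SV = EDV - ESV
SV = 149 - 44
SV = 105 mL


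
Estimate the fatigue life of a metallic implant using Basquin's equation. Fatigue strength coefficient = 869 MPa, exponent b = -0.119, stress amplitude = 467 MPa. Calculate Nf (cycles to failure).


sigma_a = sigma_f' * (2Nf)^b
2Nf = (sigma_a/sigma_f')^(1/b)
2Nf = (467/869)^(1/-0.119)
2Nf = 184.67618
Nf = 92.34


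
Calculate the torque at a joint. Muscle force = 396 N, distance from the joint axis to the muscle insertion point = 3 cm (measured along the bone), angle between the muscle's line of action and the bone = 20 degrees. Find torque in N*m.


Torque = F * d * sin(theta)   (moment arm = d*sin(theta))
d = 3 cm = 0.03 m
Torque = 396 * 0.03 * sin(20)
Torque = 4.063 N*m


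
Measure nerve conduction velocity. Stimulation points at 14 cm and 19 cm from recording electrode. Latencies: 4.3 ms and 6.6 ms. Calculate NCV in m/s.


Distance = (19 - 14) / 100 = 0.05 m
dt = (6.6 - 4.3) / 1000 = 0.0023 s
NCV = dist / dt = 21.74 m/s


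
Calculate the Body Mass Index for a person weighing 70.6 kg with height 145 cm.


BMI = weight / height^2
height = 145 cm = 1.45 m
BMI = 70.6 / 1.45^2
BMI = 33.58 kg/m^2


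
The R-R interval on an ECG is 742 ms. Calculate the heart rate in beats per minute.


HR = 60 / RR_interval(s)
RR = 742 ms = 0.742 s
HR = 60 / 0.742 = 80.86 bpm


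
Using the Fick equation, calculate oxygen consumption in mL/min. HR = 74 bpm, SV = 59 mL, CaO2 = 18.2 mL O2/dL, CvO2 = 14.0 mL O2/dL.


CO = HR*SV = 74*59/1000 = 4.366 L/min
a-v O2 diff = 18.2 - 14.0 = 4.2 mL/dL
VO2 = CO * (CaO2-CvO2) * 10 dL/L
VO2 = 4.366 * 4.2 * 10
VO2 = 183.4 mL/min


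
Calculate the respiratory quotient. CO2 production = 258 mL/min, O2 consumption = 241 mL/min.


RQ = VCO2 / VO2
RQ = 258 / 241
RQ = 1.071


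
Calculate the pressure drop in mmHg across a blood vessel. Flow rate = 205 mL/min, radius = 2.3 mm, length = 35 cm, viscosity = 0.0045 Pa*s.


dP = 8*mu*L*Q / (pi*r^4)
Q = 205 mL/min = 3.41667e-06 m^3/s
dP = 489.68 Pa = 489.68 / 133.322 mmHg = 3.673 mmHg


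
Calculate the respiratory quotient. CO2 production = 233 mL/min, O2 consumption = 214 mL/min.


RQ = VCO2 / VO2
RQ = 233 / 214
RQ = 1.089


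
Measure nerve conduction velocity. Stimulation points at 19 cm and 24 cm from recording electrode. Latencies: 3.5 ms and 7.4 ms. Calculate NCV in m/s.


Distance = (24 - 19) / 100 = 0.05 m
dt = (7.4 - 3.5) / 1000 = 0.0039 s
NCV = dist / dt = 12.82 m/s


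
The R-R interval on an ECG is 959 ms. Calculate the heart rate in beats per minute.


HR = 60 / RR_interval(s)
RR = 959 ms = 0.959 s
HR = 60 / 0.959 = 62.57 bpm


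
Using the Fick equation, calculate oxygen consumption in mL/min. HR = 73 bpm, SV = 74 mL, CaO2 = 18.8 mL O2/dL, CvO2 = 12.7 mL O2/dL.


CO = HR*SV = 73*74/1000 = 5.402 L/min
a-v O2 diff = 18.8 - 12.7 = 6.1 mL/dL
VO2 = CO * (CaO2-CvO2) * 10 dL/L
VO2 = 5.402 * 6.1 * 10
VO2 = 329.5 mL/min


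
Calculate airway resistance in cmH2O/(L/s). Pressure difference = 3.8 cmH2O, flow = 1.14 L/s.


R = dP / flow
R = 3.8 / 1.14
R = 3.333 cmH2O/(L/s)


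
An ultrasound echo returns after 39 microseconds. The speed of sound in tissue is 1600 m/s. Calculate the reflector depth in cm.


depth = c * t / 2
t = 39 us = 3.9000e-05 s
depth = 1600 * 3.9000e-05 / 2
depth = 0.0312 m = 3.12 cm


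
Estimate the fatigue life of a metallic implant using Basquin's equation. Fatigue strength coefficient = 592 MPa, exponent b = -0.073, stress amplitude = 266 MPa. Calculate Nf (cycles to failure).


sigma_a = sigma_f' * (2Nf)^b
2Nf = (sigma_a/sigma_f')^(1/b)
2Nf = (266/592)^(1/-0.073)
2Nf = 57471.564
Nf = 2.874e+04


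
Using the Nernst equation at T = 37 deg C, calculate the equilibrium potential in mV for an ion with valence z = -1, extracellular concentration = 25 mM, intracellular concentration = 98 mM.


E = (RT/(zF)) * ln(C_out/C_in)
T = 37 + 273.15 = 310.15 K
E = (8.314 * 310.15 / (-1 * 96485)) * ln(25/98)
E = 36.51 mV


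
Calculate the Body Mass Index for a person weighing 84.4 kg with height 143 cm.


BMI = weight / height^2
height = 143 cm = 1.43 m
BMI = 84.4 / 1.43^2
BMI = 41.27 kg/m^2


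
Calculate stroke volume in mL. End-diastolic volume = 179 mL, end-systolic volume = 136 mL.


SV = EDV - ESV
SV = 179 - 136
SV = 43 mL


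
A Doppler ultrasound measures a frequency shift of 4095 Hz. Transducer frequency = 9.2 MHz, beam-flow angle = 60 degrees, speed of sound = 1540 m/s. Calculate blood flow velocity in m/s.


v = fd * c / (2 * f0 * cos(theta))
v = 4095 * 1540 / (2 * 9.2000e+06 * cos(60))
v = 0.6855 m/s


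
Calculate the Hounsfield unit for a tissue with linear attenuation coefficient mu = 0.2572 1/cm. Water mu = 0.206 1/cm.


HU = ((mu_tissue - mu_water) / mu_water) * 1000
HU = ((0.2572 - 0.206) / 0.206) * 1000
HU = 248.5


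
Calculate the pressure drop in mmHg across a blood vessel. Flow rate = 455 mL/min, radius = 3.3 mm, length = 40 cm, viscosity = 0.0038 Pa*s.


dP = 8*mu*L*Q / (pi*r^4)
Q = 455 mL/min = 7.58333e-06 m^3/s
dP = 247.507 Pa = 247.507 / 133.322 mmHg = 1.856 mmHg


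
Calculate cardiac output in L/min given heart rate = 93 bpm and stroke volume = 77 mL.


CO = HR * SV
CO = 93 * 77 / 1000
CO = 7.161 L/min


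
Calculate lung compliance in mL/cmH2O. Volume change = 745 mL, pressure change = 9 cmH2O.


C = dV / dP
C = 745 / 9
C = 82.78 mL/cmH2O


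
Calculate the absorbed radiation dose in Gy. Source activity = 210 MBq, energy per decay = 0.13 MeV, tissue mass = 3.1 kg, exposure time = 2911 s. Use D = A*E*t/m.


A = 210 MBq = 2.1000e+08 Bq
E = 0.13 MeV = 2.0826e-14 J
D = A*E*t/m = 2.1000e+08*2.0826e-14*2911/3.1
D = 0.004107 Gy


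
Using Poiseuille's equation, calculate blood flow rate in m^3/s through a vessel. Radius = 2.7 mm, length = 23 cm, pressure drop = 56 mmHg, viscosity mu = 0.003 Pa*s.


Q = pi*r^4*dP / (8*mu*L)
r = 0.0027 m, L = 0.23 m
dP = 56 mmHg = 7466.032 Pa
Q = 2.2582e-04 m^3/s


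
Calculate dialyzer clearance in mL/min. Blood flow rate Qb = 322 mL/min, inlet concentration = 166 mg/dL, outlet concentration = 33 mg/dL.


K = Qb * (Cb_in - Cb_out) / Cb_in
K = 322 * (166 - 33) / 166
K = 258 mL/min


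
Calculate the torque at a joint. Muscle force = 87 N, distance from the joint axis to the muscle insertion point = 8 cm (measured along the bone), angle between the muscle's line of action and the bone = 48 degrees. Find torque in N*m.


Torque = F * d * sin(theta)   (moment arm = d*sin(theta))
d = 8 cm = 0.08 m
Torque = 87 * 0.08 * sin(48)
Torque = 5.172 N*m


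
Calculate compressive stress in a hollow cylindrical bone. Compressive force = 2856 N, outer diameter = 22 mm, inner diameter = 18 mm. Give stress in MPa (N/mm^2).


A = pi*(r_o^2 - r_i^2)
r_o = 11 mm, r_i = 9 mm
A = 125.664 mm^2
sigma = F/A = 2856 / 125.664
sigma = 22.73 MPa


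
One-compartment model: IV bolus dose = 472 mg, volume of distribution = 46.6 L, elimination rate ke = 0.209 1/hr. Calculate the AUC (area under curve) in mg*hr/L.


C0 = Dose/Vd = 472/46.6 = 10.1288 mg/L
AUC = C0/ke = 10.1288/0.209
AUC = 48.46 mg*hr/L


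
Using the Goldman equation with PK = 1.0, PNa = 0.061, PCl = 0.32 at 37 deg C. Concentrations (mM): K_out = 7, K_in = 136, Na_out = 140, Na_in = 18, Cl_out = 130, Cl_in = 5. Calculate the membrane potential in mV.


Vm = (RT/F)*ln((PK*Ko + PNa*Nao + PCl*Cli)/(PK*Ki + PNa*Nai + PCl*Clo))
Numer = 17.14, Denom = 178.698
Vm = -62.65 mV


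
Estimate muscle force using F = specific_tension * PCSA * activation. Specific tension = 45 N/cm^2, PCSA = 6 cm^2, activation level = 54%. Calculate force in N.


F = sigma * PCSA * activation
F = 45 * 6 * 0.54
F = 145.8 N


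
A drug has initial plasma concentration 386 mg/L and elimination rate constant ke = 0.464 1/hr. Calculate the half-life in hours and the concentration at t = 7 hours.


t_half = ln(2) / ke = 0.693147 / 0.464 = 1.494 hr
C(t) = C0 * exp(-ke*t) = 386 * exp(-0.464*7)
C(7) = 15 mg/L


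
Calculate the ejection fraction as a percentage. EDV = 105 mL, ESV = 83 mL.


SV = EDV - ESV = 105 - 83 = 22 mL
EF = SV/EDV * 100 = 22/105 * 100
EF = 20.95%


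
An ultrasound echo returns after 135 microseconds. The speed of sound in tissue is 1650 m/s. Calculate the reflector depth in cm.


depth = c * t / 2
t = 135 us = 1.3500e-04 s
depth = 1650 * 1.3500e-04 / 2
depth = 0.111375 m = 11.1375 cm


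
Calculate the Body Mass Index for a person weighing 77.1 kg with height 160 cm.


BMI = weight / height^2
height = 160 cm = 1.6 m
BMI = 77.1 / 1.6^2
BMI = 30.12 kg/m^2


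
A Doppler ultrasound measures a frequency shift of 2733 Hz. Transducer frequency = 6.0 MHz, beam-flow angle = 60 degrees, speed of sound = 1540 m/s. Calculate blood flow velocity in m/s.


v = fd * c / (2 * f0 * cos(theta))
v = 2733 * 1540 / (2 * 6.0000e+06 * cos(60))
v = 0.7015 m/s


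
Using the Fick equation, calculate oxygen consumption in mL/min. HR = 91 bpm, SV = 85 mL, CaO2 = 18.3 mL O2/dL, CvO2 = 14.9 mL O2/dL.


CO = HR*SV = 91*85/1000 = 7.735 L/min
a-v O2 diff = 18.3 - 14.9 = 3.4 mL/dL
VO2 = CO * (CaO2-CvO2) * 10 dL/L
VO2 = 7.735 * 3.4 * 10
VO2 = 263 mL/min


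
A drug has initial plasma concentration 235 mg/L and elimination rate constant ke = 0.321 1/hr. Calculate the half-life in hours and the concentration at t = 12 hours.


t_half = ln(2) / ke = 0.693147 / 0.321 = 2.159 hr
C(t) = C0 * exp(-ke*t) = 235 * exp(-0.321*12)
C(12) = 4.991 mg/L


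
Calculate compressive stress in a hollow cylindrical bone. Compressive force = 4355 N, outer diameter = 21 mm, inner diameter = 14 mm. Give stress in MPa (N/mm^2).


A = pi*(r_o^2 - r_i^2)
r_o = 10.5 mm, r_i = 7 mm
A = 192.423 mm^2
sigma = F/A = 4355 / 192.423
sigma = 22.63 MPa


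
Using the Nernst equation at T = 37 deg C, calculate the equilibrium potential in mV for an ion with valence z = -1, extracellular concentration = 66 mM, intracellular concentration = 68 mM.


E = (RT/(zF)) * ln(C_out/C_in)
T = 37 + 273.15 = 310.15 K
E = (8.314 * 310.15 / (-1 * 96485)) * ln(66/68)
E = 0.7978 mV


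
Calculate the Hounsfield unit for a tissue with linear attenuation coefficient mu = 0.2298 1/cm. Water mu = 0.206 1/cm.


HU = ((mu_tissue - mu_water) / mu_water) * 1000
HU = ((0.2298 - 0.206) / 0.206) * 1000
HU = 115.5


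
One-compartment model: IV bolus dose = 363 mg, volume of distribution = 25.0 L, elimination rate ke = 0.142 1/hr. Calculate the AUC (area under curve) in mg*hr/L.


C0 = Dose/Vd = 363/25.0 = 14.52 mg/L
AUC = C0/ke = 14.52/0.142
AUC = 102.3 mg*hr/L


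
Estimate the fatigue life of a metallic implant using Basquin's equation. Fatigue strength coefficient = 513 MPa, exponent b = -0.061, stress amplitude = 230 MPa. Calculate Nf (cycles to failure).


sigma_a = sigma_f' * (2Nf)^b
2Nf = (sigma_a/sigma_f')^(1/b)
2Nf = (230/513)^(1/-0.061)
2Nf = 514403.31
Nf = 2.572e+05


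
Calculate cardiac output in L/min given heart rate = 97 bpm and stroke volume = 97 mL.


CO = HR * SV
CO = 97 * 97 / 1000
CO = 9.409 L/min


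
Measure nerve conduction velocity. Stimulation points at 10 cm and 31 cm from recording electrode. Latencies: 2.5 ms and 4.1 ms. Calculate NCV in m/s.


Distance = (31 - 10) / 100 = 0.21 m
dt = (4.1 - 2.5) / 1000 = 0.0016 s
NCV = dist / dt = 131.3 m/s


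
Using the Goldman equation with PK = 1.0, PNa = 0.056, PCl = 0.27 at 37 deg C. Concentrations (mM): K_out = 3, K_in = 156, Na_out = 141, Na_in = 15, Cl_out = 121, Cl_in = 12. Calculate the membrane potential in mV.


Vm = (RT/F)*ln((PK*Ko + PNa*Nao + PCl*Cli)/(PK*Ki + PNa*Nai + PCl*Clo))
Numer = 14.136, Denom = 189.51
Vm = -69.37 mV


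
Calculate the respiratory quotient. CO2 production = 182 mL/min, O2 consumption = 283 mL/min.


RQ = VCO2 / VO2
RQ = 182 / 283
RQ = 0.6431


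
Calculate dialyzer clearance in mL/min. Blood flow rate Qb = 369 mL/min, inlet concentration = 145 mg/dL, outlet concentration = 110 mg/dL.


K = Qb * (Cb_in - Cb_out) / Cb_in
K = 369 * (145 - 110) / 145
K = 89.07 mL/min


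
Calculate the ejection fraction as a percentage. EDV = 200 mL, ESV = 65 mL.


SV = EDV - ESV = 200 - 65 = 135 mL
EF = SV/EDV * 100 = 135/200 * 100
EF = 67.5%


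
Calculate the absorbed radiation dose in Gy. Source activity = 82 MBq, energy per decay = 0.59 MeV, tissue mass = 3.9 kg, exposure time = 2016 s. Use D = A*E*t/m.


A = 82 MBq = 8.2000e+07 Bq
E = 0.59 MeV = 9.4518e-14 J
D = A*E*t/m = 8.2000e+07*9.4518e-14*2016/3.9
D = 0.004006 Gy


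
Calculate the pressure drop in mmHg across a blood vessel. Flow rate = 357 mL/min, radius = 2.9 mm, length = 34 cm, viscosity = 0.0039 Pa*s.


dP = 8*mu*L*Q / (pi*r^4)
Q = 357 mL/min = 5.95e-06 m^3/s
dP = 284.059 Pa = 284.059 / 133.322 mmHg = 2.131 mmHg


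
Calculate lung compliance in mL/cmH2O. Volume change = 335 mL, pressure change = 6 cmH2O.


C = dV / dP
C = 335 / 6
C = 55.83 mL/cmH2O


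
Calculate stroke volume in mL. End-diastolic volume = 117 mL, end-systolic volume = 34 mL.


SV = EDV - ESV
SV = 117 - 34
SV = 83 mL


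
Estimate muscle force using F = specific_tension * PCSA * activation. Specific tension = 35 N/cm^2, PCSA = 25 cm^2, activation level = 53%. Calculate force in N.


F = sigma * PCSA * activation
F = 35 * 25 * 0.53
F = 463.8 N


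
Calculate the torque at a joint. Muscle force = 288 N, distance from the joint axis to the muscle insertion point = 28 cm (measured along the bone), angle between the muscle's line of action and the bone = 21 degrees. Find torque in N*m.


Torque = F * d * sin(theta)   (moment arm = d*sin(theta))
d = 28 cm = 0.28 m
Torque = 288 * 0.28 * sin(21)
Torque = 28.9 N*m


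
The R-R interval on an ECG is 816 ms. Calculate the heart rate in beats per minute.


HR = 60 / RR_interval(s)
RR = 816 ms = 0.816 s
HR = 60 / 0.816 = 73.53 bpm


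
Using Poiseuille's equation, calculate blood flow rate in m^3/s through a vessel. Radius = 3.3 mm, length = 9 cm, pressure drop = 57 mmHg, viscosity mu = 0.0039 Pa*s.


Q = pi*r^4*dP / (8*mu*L)
r = 0.0033 m, L = 0.09 m
dP = 57 mmHg = 7599.354 Pa
Q = 0.001008 m^3/s


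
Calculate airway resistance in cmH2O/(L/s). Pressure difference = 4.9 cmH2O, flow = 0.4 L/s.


R = dP / flow
R = 4.9 / 0.4
R = 12.25 cmH2O/(L/s)


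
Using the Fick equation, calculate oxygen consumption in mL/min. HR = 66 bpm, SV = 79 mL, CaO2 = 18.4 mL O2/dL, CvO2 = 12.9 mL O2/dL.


CO = HR*SV = 66*79/1000 = 5.214 L/min
a-v O2 diff = 18.4 - 12.9 = 5.5 mL/dL
VO2 = CO * (CaO2-CvO2) * 10 dL/L
VO2 = 5.214 * 5.5 * 10
VO2 = 286.8 mL/min


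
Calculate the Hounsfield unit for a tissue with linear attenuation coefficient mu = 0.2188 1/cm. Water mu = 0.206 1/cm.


HU = ((mu_tissue - mu_water) / mu_water) * 1000
HU = ((0.2188 - 0.206) / 0.206) * 1000
HU = 62.14


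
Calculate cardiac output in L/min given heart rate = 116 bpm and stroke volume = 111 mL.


CO = HR * SV
CO = 116 * 111 / 1000
CO = 12.88 L/min


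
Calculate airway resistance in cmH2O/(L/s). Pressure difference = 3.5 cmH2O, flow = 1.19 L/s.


R = dP / flow
R = 3.5 / 1.19
R = 2.941 cmH2O/(L/s)


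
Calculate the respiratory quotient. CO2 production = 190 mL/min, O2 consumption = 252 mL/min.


RQ = VCO2 / VO2
RQ = 190 / 252
RQ = 0.754


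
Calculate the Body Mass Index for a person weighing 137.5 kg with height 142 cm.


BMI = weight / height^2
height = 142 cm = 1.42 m
BMI = 137.5 / 1.42^2
BMI = 68.19 kg/m^2


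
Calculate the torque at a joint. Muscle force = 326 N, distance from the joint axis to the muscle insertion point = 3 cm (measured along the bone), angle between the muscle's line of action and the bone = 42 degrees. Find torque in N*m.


Torque = F * d * sin(theta)   (moment arm = d*sin(theta))
d = 3 cm = 0.03 m
Torque = 326 * 0.03 * sin(42)
Torque = 6.544 N*m


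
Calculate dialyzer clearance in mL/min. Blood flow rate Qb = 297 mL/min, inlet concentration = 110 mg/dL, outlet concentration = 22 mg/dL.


K = Qb * (Cb_in - Cb_out) / Cb_in
K = 297 * (110 - 22) / 110
K = 237.6 mL/min


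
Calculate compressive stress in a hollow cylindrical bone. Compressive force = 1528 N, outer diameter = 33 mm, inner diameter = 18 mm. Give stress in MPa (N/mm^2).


A = pi*(r_o^2 - r_i^2)
r_o = 16.5 mm, r_i = 9 mm
A = 600.83 mm^2
sigma = F/A = 1528 / 600.83
sigma = 2.543 MPa


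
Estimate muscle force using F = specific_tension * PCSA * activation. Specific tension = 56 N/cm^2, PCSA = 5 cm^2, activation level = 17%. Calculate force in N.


F = sigma * PCSA * activation
F = 56 * 5 * 0.17
F = 47.6 N


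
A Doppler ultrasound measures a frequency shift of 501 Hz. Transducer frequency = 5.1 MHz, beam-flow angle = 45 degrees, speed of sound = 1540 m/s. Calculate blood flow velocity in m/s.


v = fd * c / (2 * f0 * cos(theta))
v = 501 * 1540 / (2 * 5.1000e+06 * cos(45))
v = 0.107 m/s


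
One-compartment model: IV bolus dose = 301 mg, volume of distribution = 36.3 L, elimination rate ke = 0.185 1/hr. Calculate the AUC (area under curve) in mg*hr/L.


C0 = Dose/Vd = 301/36.3 = 8.29201 mg/L
AUC = C0/ke = 8.29201/0.185
AUC = 44.82 mg*hr/L


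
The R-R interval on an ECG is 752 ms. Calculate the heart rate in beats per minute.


HR = 60 / RR_interval(s)
RR = 752 ms = 0.752 s
HR = 60 / 0.752 = 79.79 bpm


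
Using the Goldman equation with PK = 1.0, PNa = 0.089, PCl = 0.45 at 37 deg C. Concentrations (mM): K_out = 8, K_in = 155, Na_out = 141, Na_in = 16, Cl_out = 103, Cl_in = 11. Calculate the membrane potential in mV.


Vm = (RT/F)*ln((PK*Ko + PNa*Nao + PCl*Cli)/(PK*Ki + PNa*Nai + PCl*Clo))
Numer = 25.499, Denom = 202.774
Vm = -55.41 mV


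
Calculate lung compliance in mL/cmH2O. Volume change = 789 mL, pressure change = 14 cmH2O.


C = dV / dP
C = 789 / 14
C = 56.36 mL/cmH2O


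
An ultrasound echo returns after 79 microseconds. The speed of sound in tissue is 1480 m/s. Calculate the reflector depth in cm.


depth = c * t / 2
t = 79 us = 7.9000e-05 s
depth = 1480 * 7.9000e-05 / 2
depth = 0.05846 m = 5.846 cm


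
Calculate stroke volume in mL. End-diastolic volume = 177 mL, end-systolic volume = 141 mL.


SV = EDV - ESV
SV = 177 - 141
SV = 36 mL


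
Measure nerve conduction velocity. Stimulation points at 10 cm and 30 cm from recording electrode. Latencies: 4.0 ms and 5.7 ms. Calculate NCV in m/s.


Distance = (30 - 10) / 100 = 0.2 m
dt = (5.7 - 4.0) / 1000 = 0.0017 s
NCV = dist / dt = 117.6 m/s


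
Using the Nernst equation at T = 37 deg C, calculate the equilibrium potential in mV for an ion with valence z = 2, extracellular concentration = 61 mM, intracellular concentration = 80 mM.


E = (RT/(zF)) * ln(C_out/C_in)
T = 37 + 273.15 = 310.15 K
E = (8.314 * 310.15 / (2 * 96485)) * ln(61/80)
E = -3.623 mV


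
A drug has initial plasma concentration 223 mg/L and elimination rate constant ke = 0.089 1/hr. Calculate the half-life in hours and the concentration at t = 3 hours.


t_half = ln(2) / ke = 0.693147 / 0.089 = 7.788 hr
C(t) = C0 * exp(-ke*t) = 223 * exp(-0.089*3)
C(3) = 170.7 mg/L


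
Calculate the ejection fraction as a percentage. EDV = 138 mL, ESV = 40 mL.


SV = EDV - ESV = 138 - 40 = 98 mL
EF = SV/EDV * 100 = 98/138 * 100
EF = 71.01%


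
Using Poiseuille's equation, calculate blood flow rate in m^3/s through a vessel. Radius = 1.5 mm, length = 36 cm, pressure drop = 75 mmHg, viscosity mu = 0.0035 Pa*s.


Q = pi*r^4*dP / (8*mu*L)
r = 0.0015 m, L = 0.36 m
dP = 75 mmHg = 9999.15 Pa
Q = 1.5777e-05 m^3/s


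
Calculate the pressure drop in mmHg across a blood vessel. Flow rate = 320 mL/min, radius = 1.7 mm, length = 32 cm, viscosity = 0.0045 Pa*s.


dP = 8*mu*L*Q / (pi*r^4)
Q = 320 mL/min = 5.33333e-06 m^3/s
dP = 2341.56 Pa = 2341.56 / 133.322 mmHg = 17.56 mmHg


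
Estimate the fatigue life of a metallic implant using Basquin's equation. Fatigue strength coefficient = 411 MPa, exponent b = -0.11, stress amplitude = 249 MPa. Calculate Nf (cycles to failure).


sigma_a = sigma_f' * (2Nf)^b
2Nf = (sigma_a/sigma_f')^(1/b)
2Nf = (249/411)^(1/-0.11)
2Nf = 95.184877
Nf = 47.59


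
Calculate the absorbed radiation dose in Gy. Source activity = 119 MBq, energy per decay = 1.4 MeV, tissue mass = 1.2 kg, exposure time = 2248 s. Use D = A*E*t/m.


A = 119 MBq = 1.1900e+08 Bq
E = 1.4 MeV = 2.2428e-13 J
D = A*E*t/m = 1.1900e+08*2.2428e-13*2248/1.2
D = 0.05 Gy


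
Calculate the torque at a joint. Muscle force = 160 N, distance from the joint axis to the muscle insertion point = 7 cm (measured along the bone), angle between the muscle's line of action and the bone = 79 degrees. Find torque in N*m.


Torque = F * d * sin(theta)   (moment arm = d*sin(theta))
d = 7 cm = 0.07 m
Torque = 160 * 0.07 * sin(79)
Torque = 10.99 N*m


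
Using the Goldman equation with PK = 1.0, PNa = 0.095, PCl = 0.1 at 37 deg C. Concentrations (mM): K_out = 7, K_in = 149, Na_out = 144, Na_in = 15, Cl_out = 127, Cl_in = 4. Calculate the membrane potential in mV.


Vm = (RT/F)*ln((PK*Ko + PNa*Nao + PCl*Cli)/(PK*Ki + PNa*Nai + PCl*Clo))
Numer = 21.08, Denom = 163.125
Vm = -54.69 mV


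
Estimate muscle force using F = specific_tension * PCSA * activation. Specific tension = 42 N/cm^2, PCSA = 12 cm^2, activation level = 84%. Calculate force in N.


F = sigma * PCSA * activation
F = 42 * 12 * 0.84
F = 423.4 N


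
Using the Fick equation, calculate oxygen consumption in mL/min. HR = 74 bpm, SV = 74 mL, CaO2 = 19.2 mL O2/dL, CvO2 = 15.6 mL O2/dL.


CO = HR*SV = 74*74/1000 = 5.476 L/min
a-v O2 diff = 19.2 - 15.6 = 3.6 mL/dL
VO2 = CO * (CaO2-CvO2) * 10 dL/L
VO2 = 5.476 * 3.6 * 10
VO2 = 197.1 mL/min


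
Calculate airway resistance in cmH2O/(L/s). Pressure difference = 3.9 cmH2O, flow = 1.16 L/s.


R = dP / flow
R = 3.9 / 1.16
R = 3.362 cmH2O/(L/s)


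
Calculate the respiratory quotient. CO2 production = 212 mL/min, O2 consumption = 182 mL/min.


RQ = VCO2 / VO2
RQ = 212 / 182
RQ = 1.165


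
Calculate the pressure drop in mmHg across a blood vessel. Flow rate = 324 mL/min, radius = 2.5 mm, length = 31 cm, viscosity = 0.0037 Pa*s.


dP = 8*mu*L*Q / (pi*r^4)
Q = 324 mL/min = 5.4e-06 m^3/s
dP = 403.773 Pa = 403.773 / 133.322 mmHg = 3.029 mmHg


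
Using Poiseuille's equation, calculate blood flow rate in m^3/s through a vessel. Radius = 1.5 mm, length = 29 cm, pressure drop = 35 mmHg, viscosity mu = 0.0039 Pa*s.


Q = pi*r^4*dP / (8*mu*L)
r = 0.0015 m, L = 0.29 m
dP = 35 mmHg = 4666.27 Pa
Q = 8.2022e-06 m^3/s


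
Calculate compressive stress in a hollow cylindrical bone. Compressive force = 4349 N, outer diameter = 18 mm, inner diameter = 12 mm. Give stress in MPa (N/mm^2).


A = pi*(r_o^2 - r_i^2)
r_o = 9 mm, r_i = 6 mm
A = 141.372 mm^2
sigma = F/A = 4349 / 141.372
sigma = 30.76 MPa


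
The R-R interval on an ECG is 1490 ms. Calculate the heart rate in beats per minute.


HR = 60 / RR_interval(s)
RR = 1490 ms = 1.49 s
HR = 60 / 1.49 = 40.27 bpm


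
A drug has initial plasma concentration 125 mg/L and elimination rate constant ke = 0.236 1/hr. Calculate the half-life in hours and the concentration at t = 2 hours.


t_half = ln(2) / ke = 0.693147 / 0.236 = 2.937 hr
C(t) = C0 * exp(-ke*t) = 125 * exp(-0.236*2)
C(2) = 77.97 mg/L


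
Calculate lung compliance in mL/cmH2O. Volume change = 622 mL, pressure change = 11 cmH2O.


C = dV / dP
C = 622 / 11
C = 56.55 mL/cmH2O


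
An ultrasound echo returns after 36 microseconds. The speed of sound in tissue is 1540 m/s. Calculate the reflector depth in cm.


depth = c * t / 2
t = 36 us = 3.6000e-05 s
depth = 1540 * 3.6000e-05 / 2
depth = 0.02772 m = 2.772 cm


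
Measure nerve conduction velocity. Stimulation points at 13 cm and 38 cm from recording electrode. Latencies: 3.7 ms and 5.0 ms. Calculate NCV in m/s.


Distance = (38 - 13) / 100 = 0.25 m
dt = (5.0 - 3.7) / 1000 = 0.0013 s
NCV = dist / dt = 192.3 m/s


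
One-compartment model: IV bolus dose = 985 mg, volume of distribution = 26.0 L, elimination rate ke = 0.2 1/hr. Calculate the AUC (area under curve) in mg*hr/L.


C0 = Dose/Vd = 985/26.0 = 37.8846 mg/L
AUC = C0/ke = 37.8846/0.2
AUC = 189.4 mg*hr/L
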